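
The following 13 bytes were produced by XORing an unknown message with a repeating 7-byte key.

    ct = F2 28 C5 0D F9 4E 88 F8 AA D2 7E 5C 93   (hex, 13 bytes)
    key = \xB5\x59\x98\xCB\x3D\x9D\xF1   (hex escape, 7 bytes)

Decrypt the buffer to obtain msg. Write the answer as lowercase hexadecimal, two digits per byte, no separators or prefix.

47715dc6c4d3794df34ab5610e

The 7-byte key repeats, so the effective keystream is b5 59 98 cb 3d 9d f1 b5 59 98 cb 3d 9d.
byte 0: f2 ^ b5 = 47
byte 1: 28 ^ 59 = 71
byte 2: c5 ^ 98 = 5d
byte 3: 0d ^ cb = c6
byte 4: f9 ^ 3d = c4
byte 5: 4e ^ 9d = d3
byte 6: 88 ^ f1 = 79
byte 7: f8 ^ b5 = 4d
byte 8: aa ^ 59 = f3
byte 9: d2 ^ 98 = 4a
byte 10: 7e ^ cb = b5
byte 11: 5c ^ 3d = 61
byte 12: 93 ^ 9d = 0e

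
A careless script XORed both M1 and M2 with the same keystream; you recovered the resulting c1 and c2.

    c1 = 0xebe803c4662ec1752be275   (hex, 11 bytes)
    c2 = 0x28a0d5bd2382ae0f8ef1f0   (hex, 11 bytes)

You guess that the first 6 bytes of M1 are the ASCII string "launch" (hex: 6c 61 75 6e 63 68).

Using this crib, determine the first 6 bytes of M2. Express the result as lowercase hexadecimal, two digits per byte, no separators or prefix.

af29a31726c4

First, c1 ⊕ c2 = (M1 ⊕ K) ⊕ (M2 ⊕ K) = M1 ⊕ M2, so the key drops out. Then M2 = (M1 ⊕ M2) ⊕ M1 over the first 6 bytes.
byte 0: (eb xor 28) xor 6c = c3 xor 6c = af
byte 1: (e8 xor a0) xor 61 = 48 xor 61 = 29
byte 2: (03 xor d5) xor 75 = d6 xor 75 = a3
byte 3: (c4 xor bd) xor 6e = 79 xor 6e = 17
byte 4: (66 xor 23) xor 63 = 45 xor 63 = 26
byte 5: (2e xor 82) xor 68 = ac xor 68 = c4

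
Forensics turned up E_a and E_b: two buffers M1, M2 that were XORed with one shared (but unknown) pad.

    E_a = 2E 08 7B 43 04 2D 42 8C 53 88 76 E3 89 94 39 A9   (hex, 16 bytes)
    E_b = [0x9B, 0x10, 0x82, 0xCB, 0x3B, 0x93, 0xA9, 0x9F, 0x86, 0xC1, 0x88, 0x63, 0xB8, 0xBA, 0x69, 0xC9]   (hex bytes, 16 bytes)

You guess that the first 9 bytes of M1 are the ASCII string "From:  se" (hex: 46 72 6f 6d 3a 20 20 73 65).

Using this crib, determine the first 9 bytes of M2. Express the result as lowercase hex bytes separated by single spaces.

f3 6a 96 e5 05 9e cb 60 b0

First, E_a ⊕ E_b = (M1 ⊕ K) ⊕ (M2 ⊕ K) = M1 ⊕ M2, so the key drops out. Then M2 = (M1 ⊕ M2) ⊕ M1 over the first 9 bytes.
byte 0: (2e XOR 9b) XOR 46 = b5 XOR 46 = f3
byte 1: (08 XOR 10) XOR 72 = 18 XOR 72 = 6a
byte 2: (7b XOR 82) XOR 6f = f9 XOR 6f = 96
byte 3: (43 XOR cb) XOR 6d = 88 XOR 6d = e5
byte 4: (04 XOR 3b) XOR 3a = 3f XOR 3a = 05
byte 5: (2d XOR 93) XOR 20 = be XOR 20 = 9e
byte 6: (42 XOR a9) XOR 20 = eb XOR 20 = cb
byte 7: (8c XOR 9f) XOR 73 = 13 XOR 73 = 60
byte 8: (53 XOR 86) XOR 65 = d5 XOR 65 = b0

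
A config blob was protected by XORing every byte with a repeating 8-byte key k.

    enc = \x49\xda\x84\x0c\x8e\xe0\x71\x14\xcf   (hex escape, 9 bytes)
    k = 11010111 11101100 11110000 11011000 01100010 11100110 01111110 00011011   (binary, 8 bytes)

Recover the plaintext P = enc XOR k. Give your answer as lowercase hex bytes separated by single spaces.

The 8-byte key repeats, so the effective keystream is d7 ec f0 d8 62 e6 7e 1b d7.
byte 0: 01001001 ^ 11010111 = 10011110
byte 1: 11011010 ^ 11101100 = 00110110
byte 2: 10000100 ^ 11110000 = 01110100
byte 3: 00001100 ^ 11011000 = 11010100
byte 4: 10001110 ^ 01100010 = 11101100
byte 5: 11100000 ^ 11100110 = 00000110
byte 6: 01110001 ^ 01111110 = 00001111
byte 7: 00010100 ^ 00011011 = 00001111
byte 8: 11001111 ^ 11010111 = 00011000

9e 36 74 d4 ec 06 0f 0f 18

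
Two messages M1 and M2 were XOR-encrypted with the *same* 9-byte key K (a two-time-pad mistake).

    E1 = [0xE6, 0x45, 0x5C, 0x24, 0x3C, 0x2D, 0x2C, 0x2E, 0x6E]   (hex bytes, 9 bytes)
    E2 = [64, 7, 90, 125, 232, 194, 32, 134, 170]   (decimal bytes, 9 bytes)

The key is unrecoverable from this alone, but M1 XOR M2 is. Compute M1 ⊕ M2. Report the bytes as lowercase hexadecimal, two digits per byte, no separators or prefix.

a6420659d4ef0ca8c4

E1 ⊕ E2 = (M1 ⊕ K) ⊕ (M2 ⊕ K) = M1 ⊕ M2 — the shared key cancels under XOR.
e6 xor 40 = a6
45 xor 07 = 42
5c xor 5a = 06
24 xor 7d = 59
3c xor e8 = d4
2d xor c2 = ef
2c xor 20 = 0c
2e xor 86 = a8
6e xor aa = c4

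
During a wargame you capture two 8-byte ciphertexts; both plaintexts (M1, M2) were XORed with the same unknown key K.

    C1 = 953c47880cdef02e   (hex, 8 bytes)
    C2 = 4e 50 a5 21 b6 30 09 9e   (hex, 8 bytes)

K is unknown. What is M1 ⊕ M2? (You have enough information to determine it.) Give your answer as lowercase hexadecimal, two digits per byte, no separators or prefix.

db6ce2a9baeef9b0

C1 ⊕ C2 = (M1 ⊕ K) ⊕ (M2 ⊕ K) = M1 ⊕ M2 — the shared key cancels under XOR.
95 XOR 4e = db
3c XOR 50 = 6c
47 XOR a5 = e2
88 XOR 21 = a9
0c XOR b6 = ba
de XOR 30 = ee
f0 XOR 09 = f9
2e XOR 9e = b0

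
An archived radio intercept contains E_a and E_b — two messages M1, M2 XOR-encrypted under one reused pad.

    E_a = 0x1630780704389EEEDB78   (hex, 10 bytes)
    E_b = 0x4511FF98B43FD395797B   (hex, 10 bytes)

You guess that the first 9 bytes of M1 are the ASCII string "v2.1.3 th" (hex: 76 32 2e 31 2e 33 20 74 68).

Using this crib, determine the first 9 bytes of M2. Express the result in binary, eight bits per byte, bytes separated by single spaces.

00100101 00010011 10101001 10101110 10011110 00110100 01101101 00001111 11001010

First, E_a ⊕ E_b = (M1 ⊕ K) ⊕ (M2 ⊕ K) = M1 ⊕ M2, so the key drops out. Then M2 = (M1 ⊕ M2) ⊕ M1 over the first 9 bytes.
byte 0: (16 XOR 45) XOR 76 = 53 XOR 76 = 25
byte 1: (30 XOR 11) XOR 32 = 21 XOR 32 = 13
byte 2: (78 XOR ff) XOR 2e = 87 XOR 2e = a9
byte 3: (07 XOR 98) XOR 31 = 9f XOR 31 = ae
byte 4: (04 XOR b4) XOR 2e = b0 XOR 2e = 9e
byte 5: (38 XOR 3f) XOR 33 = 07 XOR 33 = 34
byte 6: (9e XOR d3) XOR 20 = 4d XOR 20 = 6d
byte 7: (ee XOR 95) XOR 74 = 7b XOR 74 = 0f
byte 8: (db XOR 79) XOR 68 = a2 XOR 68 = ca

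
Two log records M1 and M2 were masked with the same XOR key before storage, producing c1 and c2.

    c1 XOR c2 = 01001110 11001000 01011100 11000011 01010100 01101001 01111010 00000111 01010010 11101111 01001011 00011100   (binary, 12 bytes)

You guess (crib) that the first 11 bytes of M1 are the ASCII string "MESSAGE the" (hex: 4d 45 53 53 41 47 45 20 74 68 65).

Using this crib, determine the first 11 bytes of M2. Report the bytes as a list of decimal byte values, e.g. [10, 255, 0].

Since c1 ⊕ c2 = M1 ⊕ M2, XORing with the guessed M1 bytes yields the corresponding M2 bytes: M2 = (c1 ⊕ c2) ⊕ M1.
4e ^ 4d = 03
c8 ^ 45 = 8d
5c ^ 53 = 0f
c3 ^ 53 = 90
54 ^ 41 = 15
69 ^ 47 = 2e
7a ^ 45 = 3f
07 ^ 20 = 27
52 ^ 74 = 26
ef ^ 68 = 87
4b ^ 65 = 2e

[3, 141, 15, 144, 21, 46, 63, 39, 38, 135, 46]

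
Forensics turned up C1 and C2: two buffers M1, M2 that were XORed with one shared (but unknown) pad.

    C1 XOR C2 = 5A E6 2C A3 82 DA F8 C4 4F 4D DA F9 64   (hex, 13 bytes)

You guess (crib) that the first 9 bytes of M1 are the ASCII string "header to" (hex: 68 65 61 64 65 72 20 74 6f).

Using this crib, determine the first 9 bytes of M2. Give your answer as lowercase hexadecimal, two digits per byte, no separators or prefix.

32834dc7e7a8d8b020

Since C1 ⊕ C2 = M1 ⊕ M2, XORing with the guessed M1 bytes yields the corresponding M2 bytes: M2 = (C1 ⊕ C2) ⊕ M1.
byte 0: 5a xor 68 = 32
byte 1: e6 xor 65 = 83
byte 2: 2c xor 61 = 4d
byte 3: a3 xor 64 = c7
byte 4: 82 xor 65 = e7
byte 5: da xor 72 = a8
byte 6: f8 xor 20 = d8
byte 7: c4 xor 74 = b0
byte 8: 4f xor 6f = 20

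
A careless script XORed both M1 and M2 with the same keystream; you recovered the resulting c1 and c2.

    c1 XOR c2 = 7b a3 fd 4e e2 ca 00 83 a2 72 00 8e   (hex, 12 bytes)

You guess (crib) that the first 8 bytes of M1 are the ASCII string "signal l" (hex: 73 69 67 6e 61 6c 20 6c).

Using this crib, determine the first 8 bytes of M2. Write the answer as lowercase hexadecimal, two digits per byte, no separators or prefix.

Since c1 ⊕ c2 = M1 ⊕ M2, XORing with the guessed M1 bytes yields the corresponding M2 bytes: M2 = (c1 ⊕ c2) ⊕ M1.
byte 0: 01111011 ^ 01110011 = 00001000
byte 1: 10100011 ^ 01101001 = 11001010
byte 2: 11111101 ^ 01100111 = 10011010
byte 3: 01001110 ^ 01101110 = 00100000
byte 4: 11100010 ^ 01100001 = 10000011
byte 5: 11001010 ^ 01101100 = 10100110
byte 6: 00000000 ^ 00100000 = 00100000
byte 7: 10000011 ^ 01101100 = 11101111

08ca9a2083a620ef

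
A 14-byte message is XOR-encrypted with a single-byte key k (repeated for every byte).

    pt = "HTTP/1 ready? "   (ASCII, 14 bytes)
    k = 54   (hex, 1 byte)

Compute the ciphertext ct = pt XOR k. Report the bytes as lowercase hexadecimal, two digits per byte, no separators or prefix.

The 1-byte key repeats, so the effective keystream is 54 54 54 54 54 54 54 54 54 54 54 54 54 54.
byte 0: 48 ⊕ 54 = 1c
byte 1: 54 ⊕ 54 = 00
byte 2: 54 ⊕ 54 = 00
byte 3: 50 ⊕ 54 = 04
byte 4: 2f ⊕ 54 = 7b
byte 5: 31 ⊕ 54 = 65
byte 6: 20 ⊕ 54 = 74
byte 7: 72 ⊕ 54 = 26
byte 8: 65 ⊕ 54 = 31
byte 9: 61 ⊕ 54 = 35
byte 10: 64 ⊕ 54 = 30
byte 11: 79 ⊕ 54 = 2d
byte 12: 3f ⊕ 54 = 6b
byte 13: 20 ⊕ 54 = 74

1c0000047b6574263135302d6b74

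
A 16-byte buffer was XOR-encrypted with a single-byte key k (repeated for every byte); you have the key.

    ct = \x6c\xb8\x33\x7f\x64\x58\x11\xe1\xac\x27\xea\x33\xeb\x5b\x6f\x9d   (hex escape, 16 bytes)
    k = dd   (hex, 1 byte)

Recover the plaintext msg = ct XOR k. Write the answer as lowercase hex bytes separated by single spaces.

b1 65 ee a2 b9 85 cc 3c 71 fa 37 ee 36 86 b2 40

The 1-byte key repeats, so the effective keystream is dd dd dd dd dd dd dd dd dd dd dd dd dd dd dd dd.
byte 0: 6c ^ dd = b1
byte 1: b8 ^ dd = 65
byte 2: 33 ^ dd = ee
byte 3: 7f ^ dd = a2
byte 4: 64 ^ dd = b9
byte 5: 58 ^ dd = 85
byte 6: 11 ^ dd = cc
byte 7: e1 ^ dd = 3c
byte 8: ac ^ dd = 71
byte 9: 27 ^ dd = fa
byte 10: ea ^ dd = 37
byte 11: 33 ^ dd = ee
byte 12: eb ^ dd = 36
byte 13: 5b ^ dd = 86
byte 14: 6f ^ dd = b2
byte 15: 9d ^ dd = 40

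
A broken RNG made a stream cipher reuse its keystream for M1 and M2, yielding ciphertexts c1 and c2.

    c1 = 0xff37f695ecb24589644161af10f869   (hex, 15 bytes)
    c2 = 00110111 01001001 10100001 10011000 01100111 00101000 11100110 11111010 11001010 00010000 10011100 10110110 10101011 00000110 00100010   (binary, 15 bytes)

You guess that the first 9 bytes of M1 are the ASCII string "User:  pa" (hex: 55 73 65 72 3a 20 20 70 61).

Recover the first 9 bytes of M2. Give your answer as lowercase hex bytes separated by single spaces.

First, c1 ⊕ c2 = (M1 ⊕ K) ⊕ (M2 ⊕ K) = M1 ⊕ M2, so the key drops out. Then M2 = (M1 ⊕ M2) ⊕ M1 over the first 9 bytes.
byte 0: (ff ⊕ 37) ⊕ 55 = c8 ⊕ 55 = 9d
byte 1: (37 ⊕ 49) ⊕ 73 = 7e ⊕ 73 = 0d
byte 2: (f6 ⊕ a1) ⊕ 65 = 57 ⊕ 65 = 32
byte 3: (95 ⊕ 98) ⊕ 72 = 0d ⊕ 72 = 7f
byte 4: (ec ⊕ 67) ⊕ 3a = 8b ⊕ 3a = b1
byte 5: (b2 ⊕ 28) ⊕ 20 = 9a ⊕ 20 = ba
byte 6: (45 ⊕ e6) ⊕ 20 = a3 ⊕ 20 = 83
byte 7: (89 ⊕ fa) ⊕ 70 = 73 ⊕ 70 = 03
byte 8: (64 ⊕ ca) ⊕ 61 = ae ⊕ 61 = cf

9d 0d 32 7f b1 ba 83 03 cf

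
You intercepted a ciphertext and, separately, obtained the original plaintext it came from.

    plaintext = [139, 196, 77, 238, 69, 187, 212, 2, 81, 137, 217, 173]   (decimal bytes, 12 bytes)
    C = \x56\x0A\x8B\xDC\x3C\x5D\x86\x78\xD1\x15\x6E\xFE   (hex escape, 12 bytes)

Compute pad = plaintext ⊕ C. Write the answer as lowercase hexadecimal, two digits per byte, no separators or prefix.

Since C = plaintext ⊕ pad, XORing both sides with plaintext gives pad = plaintext ⊕ C.
byte 0: 8b xor 56 = dd
byte 1: c4 xor 0a = ce
byte 2: 4d xor 8b = c6
byte 3: ee xor dc = 32
byte 4: 45 xor 3c = 79
byte 5: bb xor 5d = e6
byte 6: d4 xor 86 = 52
byte 7: 02 xor 78 = 7a
byte 8: 51 xor d1 = 80
byte 9: 89 xor 15 = 9c
byte 10: d9 xor 6e = b7
byte 11: ad xor fe = 53

ddcec63279e6527a809cb753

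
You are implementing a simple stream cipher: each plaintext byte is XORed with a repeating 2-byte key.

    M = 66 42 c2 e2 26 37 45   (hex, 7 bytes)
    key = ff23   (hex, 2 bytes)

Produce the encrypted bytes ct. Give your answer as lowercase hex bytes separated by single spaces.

The 2-byte key repeats, so the effective keystream is ff 23 ff 23 ff 23 ff.
byte 0: 102 xor 255 = 153
byte 1:  66 xor  35 =  97
byte 2: 194 xor 255 =  61
byte 3: 226 xor  35 = 193
byte 4:  38 xor 255 = 217
byte 5:  55 xor  35 =  20
byte 6:  69 xor 255 = 186

99 61 3d c1 d9 14 ba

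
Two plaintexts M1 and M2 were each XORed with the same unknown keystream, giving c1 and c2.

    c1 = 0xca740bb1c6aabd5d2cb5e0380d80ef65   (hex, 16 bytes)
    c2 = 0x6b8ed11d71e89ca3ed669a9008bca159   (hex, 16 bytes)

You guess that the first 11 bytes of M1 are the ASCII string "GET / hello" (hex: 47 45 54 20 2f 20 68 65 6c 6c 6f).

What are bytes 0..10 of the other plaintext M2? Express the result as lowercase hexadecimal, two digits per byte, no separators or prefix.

First, c1 ⊕ c2 = (M1 ⊕ K) ⊕ (M2 ⊕ K) = M1 ⊕ M2, so the key drops out. Then M2 = (M1 ⊕ M2) ⊕ M1 over the first 11 bytes.
byte 0: (ca ⊕ 6b) ⊕ 47 = a1 ⊕ 47 = e6
byte 1: (74 ⊕ 8e) ⊕ 45 = fa ⊕ 45 = bf
byte 2: (0b ⊕ d1) ⊕ 54 = da ⊕ 54 = 8e
byte 3: (b1 ⊕ 1d) ⊕ 20 = ac ⊕ 20 = 8c
byte 4: (c6 ⊕ 71) ⊕ 2f = b7 ⊕ 2f = 98
byte 5: (aa ⊕ e8) ⊕ 20 = 42 ⊕ 20 = 62
byte 6: (bd ⊕ 9c) ⊕ 68 = 21 ⊕ 68 = 49
byte 7: (5d ⊕ a3) ⊕ 65 = fe ⊕ 65 = 9b
byte 8: (2c ⊕ ed) ⊕ 6c = c1 ⊕ 6c = ad
byte 9: (b5 ⊕ 66) ⊕ 6c = d3 ⊕ 6c = bf
byte 10: (e0 ⊕ 9a) ⊕ 6f = 7a ⊕ 6f = 15

e6bf8e8c9862499badbf15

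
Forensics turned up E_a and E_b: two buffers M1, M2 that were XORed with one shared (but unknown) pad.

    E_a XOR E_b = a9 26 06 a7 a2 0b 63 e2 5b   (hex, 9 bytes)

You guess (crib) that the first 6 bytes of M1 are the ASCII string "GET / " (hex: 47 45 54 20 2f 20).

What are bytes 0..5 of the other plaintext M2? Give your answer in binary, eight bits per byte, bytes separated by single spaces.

Since E_a ⊕ E_b = M1 ⊕ M2, XORing with the guessed M1 bytes yields the corresponding M2 bytes: M2 = (E_a ⊕ E_b) ⊕ M1.
byte 0: 10101001 ⊕ 01000111 = 11101110
byte 1: 00100110 ⊕ 01000101 = 01100011
byte 2: 00000110 ⊕ 01010100 = 01010010
byte 3: 10100111 ⊕ 00100000 = 10000111
byte 4: 10100010 ⊕ 00101111 = 10001101
byte 5: 00001011 ⊕ 00100000 = 00101011

11101110 01100011 01010010 10000111 10001101 00101011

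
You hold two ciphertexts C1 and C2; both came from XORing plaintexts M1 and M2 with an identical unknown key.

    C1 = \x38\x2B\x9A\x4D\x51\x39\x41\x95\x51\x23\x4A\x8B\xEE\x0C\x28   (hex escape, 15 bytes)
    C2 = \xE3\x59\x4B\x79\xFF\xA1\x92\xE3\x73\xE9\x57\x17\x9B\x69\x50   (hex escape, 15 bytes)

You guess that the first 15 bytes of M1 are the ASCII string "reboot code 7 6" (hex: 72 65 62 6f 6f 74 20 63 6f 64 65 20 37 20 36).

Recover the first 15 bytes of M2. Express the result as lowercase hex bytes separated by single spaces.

First, C1 ⊕ C2 = (M1 ⊕ K) ⊕ (M2 ⊕ K) = M1 ⊕ M2, so the key drops out. Then M2 = (M1 ⊕ M2) ⊕ M1 over the first 15 bytes.
byte 0: (38 xor e3) xor 72 = db xor 72 = a9
byte 1: (2b xor 59) xor 65 = 72 xor 65 = 17
byte 2: (9a xor 4b) xor 62 = d1 xor 62 = b3
byte 3: (4d xor 79) xor 6f = 34 xor 6f = 5b
byte 4: (51 xor ff) xor 6f = ae xor 6f = c1
byte 5: (39 xor a1) xor 74 = 98 xor 74 = ec
byte 6: (41 xor 92) xor 20 = d3 xor 20 = f3
byte 7: (95 xor e3) xor 63 = 76 xor 63 = 15
byte 8: (51 xor 73) xor 6f = 22 xor 6f = 4d
byte 9: (23 xor e9) xor 64 = ca xor 64 = ae
byte 10: (4a xor 57) xor 65 = 1d xor 65 = 78
byte 11: (8b xor 17) xor 20 = 9c xor 20 = bc
byte 12: (ee xor 9b) xor 37 = 75 xor 37 = 42
byte 13: (0c xor 69) xor 20 = 65 xor 20 = 45
byte 14: (28 xor 50) xor 36 = 78 xor 36 = 4e

a9 17 b3 5b c1 ec f3 15 4d ae 78 bc 42 45 4e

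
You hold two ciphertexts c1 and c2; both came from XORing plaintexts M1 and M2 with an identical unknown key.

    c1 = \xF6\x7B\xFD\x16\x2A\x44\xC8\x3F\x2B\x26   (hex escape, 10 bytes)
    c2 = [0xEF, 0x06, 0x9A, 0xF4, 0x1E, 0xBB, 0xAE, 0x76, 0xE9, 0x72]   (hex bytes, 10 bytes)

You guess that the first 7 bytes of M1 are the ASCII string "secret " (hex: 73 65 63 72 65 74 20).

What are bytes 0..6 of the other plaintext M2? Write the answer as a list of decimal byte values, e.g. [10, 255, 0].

First, c1 ⊕ c2 = (M1 ⊕ K) ⊕ (M2 ⊕ K) = M1 ⊕ M2, so the key drops out. Then M2 = (M1 ⊕ M2) ⊕ M1 over the first 7 bytes.
byte 0: (f6 ^ ef) ^ 73 = 19 ^ 73 = 6a
byte 1: (7b ^ 06) ^ 65 = 7d ^ 65 = 18
byte 2: (fd ^ 9a) ^ 63 = 67 ^ 63 = 04
byte 3: (16 ^ f4) ^ 72 = e2 ^ 72 = 90
byte 4: (2a ^ 1e) ^ 65 = 34 ^ 65 = 51
byte 5: (44 ^ bb) ^ 74 = ff ^ 74 = 8b
byte 6: (c8 ^ ae) ^ 20 = 66 ^ 20 = 46

[106, 24, 4, 144, 81, 139, 70]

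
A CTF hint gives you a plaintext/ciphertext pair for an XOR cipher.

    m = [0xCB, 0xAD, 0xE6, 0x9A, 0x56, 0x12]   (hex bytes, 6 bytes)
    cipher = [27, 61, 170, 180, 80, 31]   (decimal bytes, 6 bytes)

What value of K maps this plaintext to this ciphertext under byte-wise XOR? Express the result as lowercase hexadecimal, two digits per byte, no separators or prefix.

d0904c2e060d

Since cipher = m ⊕ K, XORing both sides with m gives K = m ⊕ cipher.
cb XOR 1b = d0
ad XOR 3d = 90
e6 XOR aa = 4c
9a XOR b4 = 2e
56 XOR 50 = 06
12 XOR 1f = 0d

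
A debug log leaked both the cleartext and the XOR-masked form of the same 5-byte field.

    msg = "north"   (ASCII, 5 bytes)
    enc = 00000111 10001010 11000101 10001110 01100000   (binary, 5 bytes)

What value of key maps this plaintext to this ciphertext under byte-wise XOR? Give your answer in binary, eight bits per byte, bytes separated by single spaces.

Since enc = msg ⊕ key, XORing both sides with msg gives key = msg ⊕ enc.
byte 0: 110 ^   7 = 105
byte 1: 111 ^ 138 = 229
byte 2: 114 ^ 197 = 183
byte 3: 116 ^ 142 = 250
byte 4: 104 ^  96 =   8

01101001 11100101 10110111 11111010 00001000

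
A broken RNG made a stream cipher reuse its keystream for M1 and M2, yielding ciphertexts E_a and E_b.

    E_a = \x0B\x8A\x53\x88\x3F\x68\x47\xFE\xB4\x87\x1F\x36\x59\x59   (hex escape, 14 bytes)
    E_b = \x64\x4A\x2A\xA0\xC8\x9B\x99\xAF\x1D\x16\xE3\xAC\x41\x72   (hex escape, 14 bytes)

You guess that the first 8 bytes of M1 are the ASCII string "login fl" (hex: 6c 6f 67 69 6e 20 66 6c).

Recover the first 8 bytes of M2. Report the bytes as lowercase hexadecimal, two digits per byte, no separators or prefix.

03af1e4199d3b83d

First, E_a ⊕ E_b = (M1 ⊕ K) ⊕ (M2 ⊕ K) = M1 ⊕ M2, so the key drops out. Then M2 = (M1 ⊕ M2) ⊕ M1 over the first 8 bytes.
byte 0: (0b ^ 64) ^ 6c = 6f ^ 6c = 03
byte 1: (8a ^ 4a) ^ 6f = c0 ^ 6f = af
byte 2: (53 ^ 2a) ^ 67 = 79 ^ 67 = 1e
byte 3: (88 ^ a0) ^ 69 = 28 ^ 69 = 41
byte 4: (3f ^ c8) ^ 6e = f7 ^ 6e = 99
byte 5: (68 ^ 9b) ^ 20 = f3 ^ 20 = d3
byte 6: (47 ^ 99) ^ 66 = de ^ 66 = b8
byte 7: (fe ^ af) ^ 6c = 51 ^ 6c = 3d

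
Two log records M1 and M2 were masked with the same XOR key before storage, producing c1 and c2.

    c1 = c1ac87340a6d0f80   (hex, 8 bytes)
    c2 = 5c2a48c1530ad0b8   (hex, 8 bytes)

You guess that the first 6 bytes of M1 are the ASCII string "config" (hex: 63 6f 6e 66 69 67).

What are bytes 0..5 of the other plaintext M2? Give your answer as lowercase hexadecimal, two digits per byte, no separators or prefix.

fee9a1933000

First, c1 ⊕ c2 = (M1 ⊕ K) ⊕ (M2 ⊕ K) = M1 ⊕ M2, so the key drops out. Then M2 = (M1 ⊕ M2) ⊕ M1 over the first 6 bytes.
byte 0: (c1 ^ 5c) ^ 63 = 9d ^ 63 = fe
byte 1: (ac ^ 2a) ^ 6f = 86 ^ 6f = e9
byte 2: (87 ^ 48) ^ 6e = cf ^ 6e = a1
byte 3: (34 ^ c1) ^ 66 = f5 ^ 66 = 93
byte 4: (0a ^ 53) ^ 69 = 59 ^ 69 = 30
byte 5: (6d ^ 0a) ^ 67 = 67 ^ 67 = 00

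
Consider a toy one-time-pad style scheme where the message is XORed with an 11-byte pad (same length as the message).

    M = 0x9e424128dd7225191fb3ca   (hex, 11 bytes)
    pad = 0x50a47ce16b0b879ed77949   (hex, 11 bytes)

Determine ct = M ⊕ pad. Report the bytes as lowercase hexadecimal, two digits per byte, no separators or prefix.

cee63dc9b679a287c8ca83

XOR is its own inverse, so applying the key byte-wise gives the result directly.
9e xor 50 = ce
42 xor a4 = e6
41 xor 7c = 3d
28 xor e1 = c9
dd xor 6b = b6
72 xor 0b = 79
25 xor 87 = a2
19 xor 9e = 87
1f xor d7 = c8
b3 xor 79 = ca
ca xor 49 = 83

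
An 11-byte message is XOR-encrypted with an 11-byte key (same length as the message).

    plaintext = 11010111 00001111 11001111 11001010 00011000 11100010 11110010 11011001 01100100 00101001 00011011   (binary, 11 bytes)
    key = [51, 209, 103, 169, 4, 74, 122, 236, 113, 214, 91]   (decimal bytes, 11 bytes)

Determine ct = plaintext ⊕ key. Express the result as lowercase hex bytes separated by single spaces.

215 xor  51 = 228
 15 xor 209 = 222
207 xor 103 = 168
202 xor 169 =  99
 24 xor   4 =  28
226 xor  74 = 168
242 xor 122 = 136
217 xor 236 =  53
100 xor 113 =  21
 41 xor 214 = 255
 27 xor  91 =  64

e4 de a8 63 1c a8 88 35 15 ff 40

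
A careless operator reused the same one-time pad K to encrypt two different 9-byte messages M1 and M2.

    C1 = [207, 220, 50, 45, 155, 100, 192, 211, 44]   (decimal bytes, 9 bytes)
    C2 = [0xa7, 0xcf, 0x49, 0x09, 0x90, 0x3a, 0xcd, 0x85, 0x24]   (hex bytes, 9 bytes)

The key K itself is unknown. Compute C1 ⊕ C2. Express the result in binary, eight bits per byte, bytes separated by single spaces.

01101000 00010011 01111011 00100100 00001011 01011110 00001101 01010110 00001000

C1 ⊕ C2 = (M1 ⊕ K) ⊕ (M2 ⊕ K) = M1 ⊕ M2 — the shared key cancels under XOR.
byte 0: cf ^ a7 = 68
byte 1: dc ^ cf = 13
byte 2: 32 ^ 49 = 7b
byte 3: 2d ^ 09 = 24
byte 4: 9b ^ 90 = 0b
byte 5: 64 ^ 3a = 5e
byte 6: c0 ^ cd = 0d
byte 7: d3 ^ 85 = 56
byte 8: 2c ^ 24 = 08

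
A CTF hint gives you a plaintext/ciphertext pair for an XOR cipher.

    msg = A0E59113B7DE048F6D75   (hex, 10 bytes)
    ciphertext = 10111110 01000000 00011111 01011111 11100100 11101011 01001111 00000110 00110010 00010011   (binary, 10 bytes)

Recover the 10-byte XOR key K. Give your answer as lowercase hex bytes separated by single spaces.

1e a5 8e 4c 53 35 4b 89 5f 66

Since ciphertext = msg ⊕ K, XORing both sides with msg gives K = msg ⊕ ciphertext.
byte 0: a0 XOR be = 1e
byte 1: e5 XOR 40 = a5
byte 2: 91 XOR 1f = 8e
byte 3: 13 XOR 5f = 4c
byte 4: b7 XOR e4 = 53
byte 5: de XOR eb = 35
byte 6: 04 XOR 4f = 4b
byte 7: 8f XOR 06 = 89
byte 8: 6d XOR 32 = 5f
byte 9: 75 XOR 13 = 66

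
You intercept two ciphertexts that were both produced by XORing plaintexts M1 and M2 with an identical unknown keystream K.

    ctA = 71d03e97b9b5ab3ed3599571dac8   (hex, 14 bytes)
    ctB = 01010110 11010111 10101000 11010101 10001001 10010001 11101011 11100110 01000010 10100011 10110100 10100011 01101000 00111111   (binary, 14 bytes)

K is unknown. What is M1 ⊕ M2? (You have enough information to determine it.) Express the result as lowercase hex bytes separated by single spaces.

ctA ⊕ ctB = (M1 ⊕ K) ⊕ (M2 ⊕ K) = M1 ⊕ M2 — the shared key cancels under XOR.
113 xor  86 =  39
208 xor 215 =   7
 62 xor 168 = 150
151 xor 213 =  66
185 xor 137 =  48
181 xor 145 =  36
171 xor 235 =  64
 62 xor 230 = 216
211 xor  66 = 145
 89 xor 163 = 250
149 xor 180 =  33
113 xor 163 = 210
218 xor 104 = 178
200 xor  63 = 247

27 07 96 42 30 24 40 d8 91 fa 21 d2 b2 f7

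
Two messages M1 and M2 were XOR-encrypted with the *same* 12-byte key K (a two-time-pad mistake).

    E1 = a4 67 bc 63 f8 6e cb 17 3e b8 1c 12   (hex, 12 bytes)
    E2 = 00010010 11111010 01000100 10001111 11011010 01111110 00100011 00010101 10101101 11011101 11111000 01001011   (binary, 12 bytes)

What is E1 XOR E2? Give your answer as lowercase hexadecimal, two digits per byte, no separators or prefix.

b69df8ec2210e8029365e459

E1 ⊕ E2 = (M1 ⊕ K) ⊕ (M2 ⊕ K) = M1 ⊕ M2 — the shared key cancels under XOR.
10100100 XOR 00010010 = 10110110
01100111 XOR 11111010 = 10011101
10111100 XOR 01000100 = 11111000
01100011 XOR 10001111 = 11101100
11111000 XOR 11011010 = 00100010
01101110 XOR 01111110 = 00010000
11001011 XOR 00100011 = 11101000
00010111 XOR 00010101 = 00000010
00111110 XOR 10101101 = 10010011
10111000 XOR 11011101 = 01100101
00011100 XOR 11111000 = 11100100
00010010 XOR 01001011 = 01011001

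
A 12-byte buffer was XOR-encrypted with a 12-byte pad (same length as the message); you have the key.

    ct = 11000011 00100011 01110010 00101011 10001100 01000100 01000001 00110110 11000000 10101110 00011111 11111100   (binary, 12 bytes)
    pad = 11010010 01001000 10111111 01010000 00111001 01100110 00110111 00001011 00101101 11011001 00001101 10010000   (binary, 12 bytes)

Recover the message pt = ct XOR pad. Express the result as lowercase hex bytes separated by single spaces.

11 6b cd 7b b5 22 76 3d ed 77 12 6c

XOR is its own inverse, so applying the key byte-wise gives the result directly.
11000011 ⊕ 11010010 = 00010001
00100011 ⊕ 01001000 = 01101011
01110010 ⊕ 10111111 = 11001101
00101011 ⊕ 01010000 = 01111011
10001100 ⊕ 00111001 = 10110101
01000100 ⊕ 01100110 = 00100010
01000001 ⊕ 00110111 = 01110110
00110110 ⊕ 00001011 = 00111101
11000000 ⊕ 00101101 = 11101101
10101110 ⊕ 11011001 = 01110111
00011111 ⊕ 00001101 = 00010010
11111100 ⊕ 10010000 = 01101100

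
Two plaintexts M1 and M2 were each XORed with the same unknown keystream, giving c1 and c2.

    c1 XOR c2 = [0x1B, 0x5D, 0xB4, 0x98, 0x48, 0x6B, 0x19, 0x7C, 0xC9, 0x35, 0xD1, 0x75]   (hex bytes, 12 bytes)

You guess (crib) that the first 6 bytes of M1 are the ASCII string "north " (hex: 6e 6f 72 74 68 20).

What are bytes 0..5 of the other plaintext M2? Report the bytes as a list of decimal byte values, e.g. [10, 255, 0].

Since c1 ⊕ c2 = M1 ⊕ M2, XORing with the guessed M1 bytes yields the corresponding M2 bytes: M2 = (c1 ⊕ c2) ⊕ M1.
 27 XOR 110 = 117
 93 XOR 111 =  50
180 XOR 114 = 198
152 XOR 116 = 236
 72 XOR 104 =  32
107 XOR  32 =  75

[117, 50, 198, 236, 32, 75]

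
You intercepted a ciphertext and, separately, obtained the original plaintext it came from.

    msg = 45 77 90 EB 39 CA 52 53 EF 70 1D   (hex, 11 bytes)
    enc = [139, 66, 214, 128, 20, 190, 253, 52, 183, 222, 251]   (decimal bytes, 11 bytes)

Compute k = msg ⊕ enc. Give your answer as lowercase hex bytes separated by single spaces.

Since enc = msg ⊕ k, XORing both sides with msg gives k = msg ⊕ enc.
byte 0:  69 ⊕ 139 = 206
byte 1: 119 ⊕  66 =  53
byte 2: 144 ⊕ 214 =  70
byte 3: 235 ⊕ 128 = 107
byte 4:  57 ⊕  20 =  45
byte 5: 202 ⊕ 190 = 116
byte 6:  82 ⊕ 253 = 175
byte 7:  83 ⊕  52 = 103
byte 8: 239 ⊕ 183 =  88
byte 9: 112 ⊕ 222 = 174
byte 10:  29 ⊕ 251 = 230

ce 35 46 6b 2d 74 af 67 58 ae e6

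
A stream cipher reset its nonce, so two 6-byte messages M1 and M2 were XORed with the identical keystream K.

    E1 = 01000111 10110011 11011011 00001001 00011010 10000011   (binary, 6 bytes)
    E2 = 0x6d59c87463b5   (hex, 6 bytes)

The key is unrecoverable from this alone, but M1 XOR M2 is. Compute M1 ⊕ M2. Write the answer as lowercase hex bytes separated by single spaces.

2a ea 13 7d 79 36

E1 ⊕ E2 = (M1 ⊕ K) ⊕ (M2 ⊕ K) = M1 ⊕ M2 — the shared key cancels under XOR.
byte 0: 47 ⊕ 6d = 2a
byte 1: b3 ⊕ 59 = ea
byte 2: db ⊕ c8 = 13
byte 3: 09 ⊕ 74 = 7d
byte 4: 1a ⊕ 63 = 79
byte 5: 83 ⊕ b5 = 36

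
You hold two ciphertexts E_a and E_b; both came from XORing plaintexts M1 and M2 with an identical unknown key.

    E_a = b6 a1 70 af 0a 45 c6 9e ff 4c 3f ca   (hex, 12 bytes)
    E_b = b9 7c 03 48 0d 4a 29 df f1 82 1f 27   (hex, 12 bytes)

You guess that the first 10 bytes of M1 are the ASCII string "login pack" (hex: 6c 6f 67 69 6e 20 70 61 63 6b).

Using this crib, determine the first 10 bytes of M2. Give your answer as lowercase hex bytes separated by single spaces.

First, E_a ⊕ E_b = (M1 ⊕ K) ⊕ (M2 ⊕ K) = M1 ⊕ M2, so the key drops out. Then M2 = (M1 ⊕ M2) ⊕ M1 over the first 10 bytes.
byte 0: (b6 ^ b9) ^ 6c = 0f ^ 6c = 63
byte 1: (a1 ^ 7c) ^ 6f = dd ^ 6f = b2
byte 2: (70 ^ 03) ^ 67 = 73 ^ 67 = 14
byte 3: (af ^ 48) ^ 69 = e7 ^ 69 = 8e
byte 4: (0a ^ 0d) ^ 6e = 07 ^ 6e = 69
byte 5: (45 ^ 4a) ^ 20 = 0f ^ 20 = 2f
byte 6: (c6 ^ 29) ^ 70 = ef ^ 70 = 9f
byte 7: (9e ^ df) ^ 61 = 41 ^ 61 = 20
byte 8: (ff ^ f1) ^ 63 = 0e ^ 63 = 6d
byte 9: (4c ^ 82) ^ 6b = ce ^ 6b = a5

63 b2 14 8e 69 2f 9f 20 6d a5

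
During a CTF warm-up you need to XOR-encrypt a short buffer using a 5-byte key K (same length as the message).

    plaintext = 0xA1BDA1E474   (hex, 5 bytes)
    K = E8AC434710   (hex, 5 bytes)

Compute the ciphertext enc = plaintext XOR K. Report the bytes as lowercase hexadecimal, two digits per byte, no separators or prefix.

XOR is its own inverse, so applying the key byte-wise gives the result directly.
byte 0: a1 xor e8 = 49
byte 1: bd xor ac = 11
byte 2: a1 xor 43 = e2
byte 3: e4 xor 47 = a3
byte 4: 74 xor 10 = 64

4911e2a364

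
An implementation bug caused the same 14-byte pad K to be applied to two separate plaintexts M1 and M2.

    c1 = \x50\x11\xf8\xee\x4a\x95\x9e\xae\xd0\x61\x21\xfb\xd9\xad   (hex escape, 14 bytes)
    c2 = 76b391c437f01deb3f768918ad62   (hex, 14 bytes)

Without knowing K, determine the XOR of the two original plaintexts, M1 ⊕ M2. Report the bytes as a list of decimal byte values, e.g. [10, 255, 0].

c1 ⊕ c2 = (M1 ⊕ K) ⊕ (M2 ⊕ K) = M1 ⊕ M2 — the shared key cancels under XOR.
byte 0:  80 XOR 118 =  38
byte 1:  17 XOR 179 = 162
byte 2: 248 XOR 145 = 105
byte 3: 238 XOR 196 =  42
byte 4:  74 XOR  55 = 125
byte 5: 149 XOR 240 = 101
byte 6: 158 XOR  29 = 131
byte 7: 174 XOR 235 =  69
byte 8: 208 XOR  63 = 239
byte 9:  97 XOR 118 =  23
byte 10:  33 XOR 137 = 168
byte 11: 251 XOR  24 = 227
byte 12: 217 XOR 173 = 116
byte 13: 173 XOR  98 = 207

[38, 162, 105, 42, 125, 101, 131, 69, 239, 23, 168, 227, 116, 207]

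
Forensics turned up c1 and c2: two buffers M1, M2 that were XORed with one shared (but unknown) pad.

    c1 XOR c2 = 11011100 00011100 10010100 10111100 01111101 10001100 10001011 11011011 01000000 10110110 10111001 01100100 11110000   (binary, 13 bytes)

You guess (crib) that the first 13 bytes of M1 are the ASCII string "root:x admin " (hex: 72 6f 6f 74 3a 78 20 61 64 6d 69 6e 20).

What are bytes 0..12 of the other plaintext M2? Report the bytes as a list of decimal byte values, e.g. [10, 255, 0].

Since c1 ⊕ c2 = M1 ⊕ M2, XORing with the guessed M1 bytes yields the corresponding M2 bytes: M2 = (c1 ⊕ c2) ⊕ M1.
dc XOR 72 = ae
1c XOR 6f = 73
94 XOR 6f = fb
bc XOR 74 = c8
7d XOR 3a = 47
8c XOR 78 = f4
8b XOR 20 = ab
db XOR 61 = ba
40 XOR 64 = 24
b6 XOR 6d = db
b9 XOR 69 = d0
64 XOR 6e = 0a
f0 XOR 20 = d0

[174, 115, 251, 200, 71, 244, 171, 186, 36, 219, 208, 10, 208]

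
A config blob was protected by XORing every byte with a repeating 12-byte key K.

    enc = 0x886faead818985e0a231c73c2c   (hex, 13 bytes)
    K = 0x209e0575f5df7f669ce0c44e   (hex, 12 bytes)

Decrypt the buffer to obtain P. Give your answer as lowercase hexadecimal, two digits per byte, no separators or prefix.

The 12-byte key repeats, so the effective keystream is 20 9e 05 75 f5 df 7f 66 9c e0 c4 4e 20.
byte 0: 88 XOR 20 = a8
byte 1: 6f XOR 9e = f1
byte 2: ae XOR 05 = ab
byte 3: ad XOR 75 = d8
byte 4: 81 XOR f5 = 74
byte 5: 89 XOR df = 56
byte 6: 85 XOR 7f = fa
byte 7: e0 XOR 66 = 86
byte 8: a2 XOR 9c = 3e
byte 9: 31 XOR e0 = d1
byte 10: c7 XOR c4 = 03
byte 11: 3c XOR 4e = 72
byte 12: 2c XOR 20 = 0c

a8f1abd87456fa863ed103720c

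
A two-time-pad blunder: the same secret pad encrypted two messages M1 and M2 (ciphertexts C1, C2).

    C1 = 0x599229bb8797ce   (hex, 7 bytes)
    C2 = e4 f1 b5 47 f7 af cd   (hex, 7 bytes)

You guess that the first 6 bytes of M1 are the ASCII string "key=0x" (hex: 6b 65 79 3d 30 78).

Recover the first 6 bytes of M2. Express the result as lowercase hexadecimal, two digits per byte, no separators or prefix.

d606e5c14040

First, C1 ⊕ C2 = (M1 ⊕ K) ⊕ (M2 ⊕ K) = M1 ⊕ M2, so the key drops out. Then M2 = (M1 ⊕ M2) ⊕ M1 over the first 6 bytes.
byte 0: (59 ^ e4) ^ 6b = bd ^ 6b = d6
byte 1: (92 ^ f1) ^ 65 = 63 ^ 65 = 06
byte 2: (29 ^ b5) ^ 79 = 9c ^ 79 = e5
byte 3: (bb ^ 47) ^ 3d = fc ^ 3d = c1
byte 4: (87 ^ f7) ^ 30 = 70 ^ 30 = 40
byte 5: (97 ^ af) ^ 78 = 38 ^ 78 = 40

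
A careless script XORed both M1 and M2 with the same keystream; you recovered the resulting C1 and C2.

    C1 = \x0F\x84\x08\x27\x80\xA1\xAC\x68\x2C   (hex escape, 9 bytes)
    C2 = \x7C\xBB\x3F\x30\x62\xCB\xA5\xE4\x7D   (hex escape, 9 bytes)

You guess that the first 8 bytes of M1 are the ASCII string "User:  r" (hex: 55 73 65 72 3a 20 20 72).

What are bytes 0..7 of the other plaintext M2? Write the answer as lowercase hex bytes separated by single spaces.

26 4c 52 65 d8 4a 29 fe

First, C1 ⊕ C2 = (M1 ⊕ K) ⊕ (M2 ⊕ K) = M1 ⊕ M2, so the key drops out. Then M2 = (M1 ⊕ M2) ⊕ M1 over the first 8 bytes.
byte 0: (0f XOR 7c) XOR 55 = 73 XOR 55 = 26
byte 1: (84 XOR bb) XOR 73 = 3f XOR 73 = 4c
byte 2: (08 XOR 3f) XOR 65 = 37 XOR 65 = 52
byte 3: (27 XOR 30) XOR 72 = 17 XOR 72 = 65
byte 4: (80 XOR 62) XOR 3a = e2 XOR 3a = d8
byte 5: (a1 XOR cb) XOR 20 = 6a XOR 20 = 4a
byte 6: (ac XOR a5) XOR 20 = 09 XOR 20 = 29
byte 7: (68 XOR e4) XOR 72 = 8c XOR 72 = fe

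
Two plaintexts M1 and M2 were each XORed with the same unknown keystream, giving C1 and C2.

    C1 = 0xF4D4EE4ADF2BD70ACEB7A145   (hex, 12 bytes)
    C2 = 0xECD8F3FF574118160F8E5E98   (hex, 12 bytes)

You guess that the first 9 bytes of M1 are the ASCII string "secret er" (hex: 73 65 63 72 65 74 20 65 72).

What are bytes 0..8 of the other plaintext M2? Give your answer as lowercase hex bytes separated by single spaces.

First, C1 ⊕ C2 = (M1 ⊕ K) ⊕ (M2 ⊕ K) = M1 ⊕ M2, so the key drops out. Then M2 = (M1 ⊕ M2) ⊕ M1 over the first 9 bytes.
byte 0: (f4 ^ ec) ^ 73 = 18 ^ 73 = 6b
byte 1: (d4 ^ d8) ^ 65 = 0c ^ 65 = 69
byte 2: (ee ^ f3) ^ 63 = 1d ^ 63 = 7e
byte 3: (4a ^ ff) ^ 72 = b5 ^ 72 = c7
byte 4: (df ^ 57) ^ 65 = 88 ^ 65 = ed
byte 5: (2b ^ 41) ^ 74 = 6a ^ 74 = 1e
byte 6: (d7 ^ 18) ^ 20 = cf ^ 20 = ef
byte 7: (0a ^ 16) ^ 65 = 1c ^ 65 = 79
byte 8: (ce ^ 0f) ^ 72 = c1 ^ 72 = b3

6b 69 7e c7 ed 1e ef 79 b3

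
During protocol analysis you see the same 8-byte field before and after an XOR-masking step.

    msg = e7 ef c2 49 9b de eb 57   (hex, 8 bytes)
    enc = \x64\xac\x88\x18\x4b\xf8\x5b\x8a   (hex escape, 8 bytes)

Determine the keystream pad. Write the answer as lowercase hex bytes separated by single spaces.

Since enc = msg ⊕ pad, XORing both sides with msg gives pad = msg ⊕ enc.
byte 0: e7 xor 64 = 83
byte 1: ef xor ac = 43
byte 2: c2 xor 88 = 4a
byte 3: 49 xor 18 = 51
byte 4: 9b xor 4b = d0
byte 5: de xor f8 = 26
byte 6: eb xor 5b = b0
byte 7: 57 xor 8a = dd

83 43 4a 51 d0 26 b0 dd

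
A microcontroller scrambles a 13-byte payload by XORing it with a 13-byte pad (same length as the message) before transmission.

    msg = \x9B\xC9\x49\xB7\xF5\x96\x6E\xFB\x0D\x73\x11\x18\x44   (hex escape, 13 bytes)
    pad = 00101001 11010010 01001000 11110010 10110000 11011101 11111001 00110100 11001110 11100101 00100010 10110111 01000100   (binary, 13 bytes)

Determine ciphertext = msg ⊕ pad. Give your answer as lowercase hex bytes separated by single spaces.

b2 1b 01 45 45 4b 97 cf c3 96 33 af 00

XOR is its own inverse, so applying the key byte-wise gives the result directly.
10011011 xor 00101001 = 10110010
11001001 xor 11010010 = 00011011
01001001 xor 01001000 = 00000001
10110111 xor 11110010 = 01000101
11110101 xor 10110000 = 01000101
10010110 xor 11011101 = 01001011
01101110 xor 11111001 = 10010111
11111011 xor 00110100 = 11001111
00001101 xor 11001110 = 11000011
01110011 xor 11100101 = 10010110
00010001 xor 00100010 = 00110011
00011000 xor 10110111 = 10101111
01000100 xor 01000100 = 00000000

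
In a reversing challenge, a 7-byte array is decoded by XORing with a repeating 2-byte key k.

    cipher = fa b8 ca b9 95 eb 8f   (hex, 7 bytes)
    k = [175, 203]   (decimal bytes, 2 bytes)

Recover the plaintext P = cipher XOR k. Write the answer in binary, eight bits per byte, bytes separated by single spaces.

The 2-byte key repeats, so the effective keystream is af cb af cb af cb af.
byte 0: fa XOR af = 55
byte 1: b8 XOR cb = 73
byte 2: ca XOR af = 65
byte 3: b9 XOR cb = 72
byte 4: 95 XOR af = 3a
byte 5: eb XOR cb = 20
byte 6: 8f XOR af = 20

01010101 01110011 01100101 01110010 00111010 00100000 00100000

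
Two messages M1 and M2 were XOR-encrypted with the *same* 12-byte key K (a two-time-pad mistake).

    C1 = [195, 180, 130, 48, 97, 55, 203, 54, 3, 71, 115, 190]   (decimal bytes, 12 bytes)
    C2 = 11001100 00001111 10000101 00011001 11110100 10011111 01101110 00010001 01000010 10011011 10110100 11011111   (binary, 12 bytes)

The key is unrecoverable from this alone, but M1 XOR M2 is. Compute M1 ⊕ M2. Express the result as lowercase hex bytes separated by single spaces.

C1 ⊕ C2 = (M1 ⊕ K) ⊕ (M2 ⊕ K) = M1 ⊕ M2 — the shared key cancels under XOR.
c3 xor cc = 0f
b4 xor 0f = bb
82 xor 85 = 07
30 xor 19 = 29
61 xor f4 = 95
37 xor 9f = a8
cb xor 6e = a5
36 xor 11 = 27
03 xor 42 = 41
47 xor 9b = dc
73 xor b4 = c7
be xor df = 61

0f bb 07 29 95 a8 a5 27 41 dc c7 61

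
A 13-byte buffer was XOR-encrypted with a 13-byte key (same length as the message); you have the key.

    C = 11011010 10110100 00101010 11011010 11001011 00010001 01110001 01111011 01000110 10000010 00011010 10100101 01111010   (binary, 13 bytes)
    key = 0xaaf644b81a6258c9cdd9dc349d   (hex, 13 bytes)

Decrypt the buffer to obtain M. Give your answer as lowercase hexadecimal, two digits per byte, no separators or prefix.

70426e62d17329b28b5bc691e7

XOR is its own inverse, so applying the key byte-wise gives the result directly.
218 ^ 170 = 112
180 ^ 246 =  66
 42 ^  68 = 110
218 ^ 184 =  98
203 ^  26 = 209
 17 ^  98 = 115
113 ^  88 =  41
123 ^ 201 = 178
 70 ^ 205 = 139
130 ^ 217 =  91
 26 ^ 220 = 198
165 ^  52 = 145
122 ^ 157 = 231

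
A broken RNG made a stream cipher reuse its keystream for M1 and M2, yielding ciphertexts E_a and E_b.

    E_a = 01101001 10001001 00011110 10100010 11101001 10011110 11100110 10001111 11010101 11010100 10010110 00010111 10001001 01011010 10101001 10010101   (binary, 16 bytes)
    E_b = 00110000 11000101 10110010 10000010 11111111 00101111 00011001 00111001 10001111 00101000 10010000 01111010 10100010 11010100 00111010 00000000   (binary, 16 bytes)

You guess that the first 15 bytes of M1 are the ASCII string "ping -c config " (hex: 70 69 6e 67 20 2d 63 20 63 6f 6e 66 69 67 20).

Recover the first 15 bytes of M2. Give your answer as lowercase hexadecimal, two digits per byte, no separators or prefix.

First, E_a ⊕ E_b = (M1 ⊕ K) ⊕ (M2 ⊕ K) = M1 ⊕ M2, so the key drops out. Then M2 = (M1 ⊕ M2) ⊕ M1 over the first 15 bytes.
byte 0: (69 xor 30) xor 70 = 59 xor 70 = 29
byte 1: (89 xor c5) xor 69 = 4c xor 69 = 25
byte 2: (1e xor b2) xor 6e = ac xor 6e = c2
byte 3: (a2 xor 82) xor 67 = 20 xor 67 = 47
byte 4: (e9 xor ff) xor 20 = 16 xor 20 = 36
byte 5: (9e xor 2f) xor 2d = b1 xor 2d = 9c
byte 6: (e6 xor 19) xor 63 = ff xor 63 = 9c
byte 7: (8f xor 39) xor 20 = b6 xor 20 = 96
byte 8: (d5 xor 8f) xor 63 = 5a xor 63 = 39
byte 9: (d4 xor 28) xor 6f = fc xor 6f = 93
byte 10: (96 xor 90) xor 6e = 06 xor 6e = 68
byte 11: (17 xor 7a) xor 66 = 6d xor 66 = 0b
byte 12: (89 xor a2) xor 69 = 2b xor 69 = 42
byte 13: (5a xor d4) xor 67 = 8e xor 67 = e9
byte 14: (a9 xor 3a) xor 20 = 93 xor 20 = b3

2925c247369c9c963993680b42e9b3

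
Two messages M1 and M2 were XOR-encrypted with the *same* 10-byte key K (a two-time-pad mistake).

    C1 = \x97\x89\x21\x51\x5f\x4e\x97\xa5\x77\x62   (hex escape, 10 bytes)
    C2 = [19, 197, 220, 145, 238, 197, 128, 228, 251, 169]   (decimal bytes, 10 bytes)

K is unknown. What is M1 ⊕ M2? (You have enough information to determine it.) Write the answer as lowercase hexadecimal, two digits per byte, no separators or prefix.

C1 ⊕ C2 = (M1 ⊕ K) ⊕ (M2 ⊕ K) = M1 ⊕ M2 — the shared key cancels under XOR.
10010111 xor 00010011 = 10000100
10001001 xor 11000101 = 01001100
00100001 xor 11011100 = 11111101
01010001 xor 10010001 = 11000000
01011111 xor 11101110 = 10110001
01001110 xor 11000101 = 10001011
10010111 xor 10000000 = 00010111
10100101 xor 11100100 = 01000001
01110111 xor 11111011 = 10001100
01100010 xor 10101001 = 11001011

844cfdc0b18b17418ccb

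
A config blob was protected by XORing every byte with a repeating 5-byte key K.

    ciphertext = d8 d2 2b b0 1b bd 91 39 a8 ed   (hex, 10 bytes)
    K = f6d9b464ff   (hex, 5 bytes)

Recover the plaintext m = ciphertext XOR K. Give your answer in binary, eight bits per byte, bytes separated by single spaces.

00101110 00001011 10011111 11010100 11100100 01001011 01001000 10001101 11001100 00010010

The 5-byte key repeats, so the effective keystream is f6 d9 b4 64 ff f6 d9 b4 64 ff.
byte 0: d8 ⊕ f6 = 2e
byte 1: d2 ⊕ d9 = 0b
byte 2: 2b ⊕ b4 = 9f
byte 3: b0 ⊕ 64 = d4
byte 4: 1b ⊕ ff = e4
byte 5: bd ⊕ f6 = 4b
byte 6: 91 ⊕ d9 = 48
byte 7: 39 ⊕ b4 = 8d
byte 8: a8 ⊕ 64 = cc
byte 9: ed ⊕ ff = 12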